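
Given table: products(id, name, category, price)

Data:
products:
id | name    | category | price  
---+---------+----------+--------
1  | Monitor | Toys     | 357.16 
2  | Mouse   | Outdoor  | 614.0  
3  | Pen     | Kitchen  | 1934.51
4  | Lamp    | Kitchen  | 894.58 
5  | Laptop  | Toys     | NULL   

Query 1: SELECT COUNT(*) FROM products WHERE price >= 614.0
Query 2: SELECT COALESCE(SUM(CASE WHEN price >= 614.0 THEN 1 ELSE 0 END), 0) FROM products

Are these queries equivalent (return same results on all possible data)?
Yes, equivalent

Both queries return: [(3,)]

Reason: COUNT with WHERE vs conditional SUM (COALESCE handles empty-table NULL)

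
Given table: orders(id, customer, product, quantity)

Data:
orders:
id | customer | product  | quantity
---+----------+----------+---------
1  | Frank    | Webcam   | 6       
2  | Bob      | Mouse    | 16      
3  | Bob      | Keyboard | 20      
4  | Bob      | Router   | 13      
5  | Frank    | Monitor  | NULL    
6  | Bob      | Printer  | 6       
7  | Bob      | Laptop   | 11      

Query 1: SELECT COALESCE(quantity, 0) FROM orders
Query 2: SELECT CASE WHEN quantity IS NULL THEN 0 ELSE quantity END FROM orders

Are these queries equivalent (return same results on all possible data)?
Yes, equivalent

Both queries return: [(0,), (6,), (6,), (11,), (13,), (16,), (20,)]

Reason: COALESCE vs CASE for NULL handling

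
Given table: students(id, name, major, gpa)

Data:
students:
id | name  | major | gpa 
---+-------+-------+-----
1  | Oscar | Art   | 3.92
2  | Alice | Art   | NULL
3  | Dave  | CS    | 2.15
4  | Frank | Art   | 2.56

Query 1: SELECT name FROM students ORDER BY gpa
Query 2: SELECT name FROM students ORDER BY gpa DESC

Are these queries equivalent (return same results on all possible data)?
No, not equivalent

Query 1 returns: [('Alice',), ('Dave',), ('Frank',), ('Oscar',)]
Query 2 returns: [('Oscar',), ('Frank',), ('Dave',), ('Alice',)]

Reason: ASC vs DESC gives opposite ordering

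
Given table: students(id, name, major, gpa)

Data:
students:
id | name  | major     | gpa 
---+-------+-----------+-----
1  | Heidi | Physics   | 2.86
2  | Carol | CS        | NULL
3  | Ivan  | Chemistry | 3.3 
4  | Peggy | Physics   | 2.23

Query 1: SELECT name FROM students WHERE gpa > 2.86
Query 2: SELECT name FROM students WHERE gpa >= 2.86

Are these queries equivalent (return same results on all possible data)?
No, not equivalent

Query 1 returns: [('Ivan',)]
Query 2 returns: [('Heidi',), ('Ivan',)]

Reason: > vs >= gives different results when gpa = 2.86 exists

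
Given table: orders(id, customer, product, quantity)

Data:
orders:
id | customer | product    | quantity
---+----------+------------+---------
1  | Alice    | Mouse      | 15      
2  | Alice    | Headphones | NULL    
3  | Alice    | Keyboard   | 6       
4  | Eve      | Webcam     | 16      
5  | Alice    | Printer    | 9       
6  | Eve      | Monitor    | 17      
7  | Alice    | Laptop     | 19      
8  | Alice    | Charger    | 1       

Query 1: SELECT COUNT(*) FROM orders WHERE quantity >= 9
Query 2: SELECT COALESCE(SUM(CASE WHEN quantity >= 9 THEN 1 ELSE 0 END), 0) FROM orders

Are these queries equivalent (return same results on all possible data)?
Yes, equivalent

Both queries return: [(5,)]

Reason: COUNT with WHERE vs conditional SUM (COALESCE handles empty-table NULL)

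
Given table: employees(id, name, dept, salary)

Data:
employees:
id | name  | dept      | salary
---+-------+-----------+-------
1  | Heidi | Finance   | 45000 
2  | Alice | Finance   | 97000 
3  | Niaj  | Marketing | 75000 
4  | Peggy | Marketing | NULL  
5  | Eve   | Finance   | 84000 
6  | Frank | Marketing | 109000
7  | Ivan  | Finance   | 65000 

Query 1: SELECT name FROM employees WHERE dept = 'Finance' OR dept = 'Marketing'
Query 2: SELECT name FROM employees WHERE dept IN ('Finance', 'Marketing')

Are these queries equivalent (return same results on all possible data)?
Yes, equivalent

Both queries return: [('Alice',), ('Eve',), ('Frank',), ('Heidi',), ('Ivan',), ('Niaj',), ('Peggy',)]

Reason: OR vs IN are equivalent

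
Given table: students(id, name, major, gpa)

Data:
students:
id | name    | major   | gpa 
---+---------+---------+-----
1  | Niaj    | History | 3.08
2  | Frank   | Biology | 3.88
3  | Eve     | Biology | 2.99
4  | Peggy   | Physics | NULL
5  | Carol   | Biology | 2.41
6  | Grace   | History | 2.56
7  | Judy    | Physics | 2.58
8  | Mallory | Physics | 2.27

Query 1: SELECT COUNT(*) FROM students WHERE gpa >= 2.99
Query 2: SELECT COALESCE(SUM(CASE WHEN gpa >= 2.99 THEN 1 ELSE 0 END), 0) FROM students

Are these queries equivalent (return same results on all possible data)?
Yes, equivalent

Both queries return: [(3,)]

Reason: COUNT with WHERE vs conditional SUM (COALESCE handles empty-table NULL)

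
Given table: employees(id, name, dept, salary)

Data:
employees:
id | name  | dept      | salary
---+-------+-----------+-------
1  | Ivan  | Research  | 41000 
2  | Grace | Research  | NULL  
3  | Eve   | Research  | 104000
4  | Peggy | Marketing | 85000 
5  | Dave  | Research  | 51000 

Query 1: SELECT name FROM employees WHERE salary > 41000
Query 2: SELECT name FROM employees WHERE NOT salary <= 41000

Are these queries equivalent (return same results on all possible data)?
Yes, equivalent

Both queries return: [('Dave',), ('Eve',), ('Peggy',)]

Reason: Both filter salary > 41000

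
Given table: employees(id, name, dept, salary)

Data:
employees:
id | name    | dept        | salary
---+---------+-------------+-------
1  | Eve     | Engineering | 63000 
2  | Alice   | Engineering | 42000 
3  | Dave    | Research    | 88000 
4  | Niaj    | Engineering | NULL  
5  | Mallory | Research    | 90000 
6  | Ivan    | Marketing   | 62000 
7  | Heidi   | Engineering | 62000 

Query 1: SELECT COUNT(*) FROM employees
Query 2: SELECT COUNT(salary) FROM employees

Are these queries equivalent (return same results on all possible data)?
No, not equivalent

Query 1 returns: [(7,)]
Query 2 returns: [(6,)]

Reason: COUNT(*) includes NULLs, COUNT(column) excludes them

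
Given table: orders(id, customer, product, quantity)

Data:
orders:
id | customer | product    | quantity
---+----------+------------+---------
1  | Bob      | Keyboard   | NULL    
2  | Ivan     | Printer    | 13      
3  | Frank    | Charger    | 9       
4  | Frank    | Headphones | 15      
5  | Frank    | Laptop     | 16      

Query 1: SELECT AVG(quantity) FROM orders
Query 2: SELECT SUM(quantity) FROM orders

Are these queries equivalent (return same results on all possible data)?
No, not equivalent

Query 1 returns: [(13.25,)]
Query 2 returns: [(53,)]

Reason: AVG vs SUM give different aggregate values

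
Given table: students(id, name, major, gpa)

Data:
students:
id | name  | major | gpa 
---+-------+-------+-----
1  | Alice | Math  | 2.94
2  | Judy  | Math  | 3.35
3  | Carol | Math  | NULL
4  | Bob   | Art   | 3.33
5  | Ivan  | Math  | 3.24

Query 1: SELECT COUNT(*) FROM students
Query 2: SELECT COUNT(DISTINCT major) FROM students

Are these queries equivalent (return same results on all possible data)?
No, not equivalent

Query 1 returns: [(5,)]
Query 2 returns: [(2,)]

Reason: COUNT(*) counts rows, COUNT(DISTINCT major) counts unique majors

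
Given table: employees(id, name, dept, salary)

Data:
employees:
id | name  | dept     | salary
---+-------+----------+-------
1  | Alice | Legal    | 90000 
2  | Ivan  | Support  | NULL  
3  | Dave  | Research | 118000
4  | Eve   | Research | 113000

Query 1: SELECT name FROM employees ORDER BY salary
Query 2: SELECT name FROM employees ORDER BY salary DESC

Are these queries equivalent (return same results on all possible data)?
No, not equivalent

Query 1 returns: [('Ivan',), ('Alice',), ('Eve',), ('Dave',)]
Query 2 returns: [('Dave',), ('Eve',), ('Alice',), ('Ivan',)]

Reason: ASC vs DESC gives opposite ordering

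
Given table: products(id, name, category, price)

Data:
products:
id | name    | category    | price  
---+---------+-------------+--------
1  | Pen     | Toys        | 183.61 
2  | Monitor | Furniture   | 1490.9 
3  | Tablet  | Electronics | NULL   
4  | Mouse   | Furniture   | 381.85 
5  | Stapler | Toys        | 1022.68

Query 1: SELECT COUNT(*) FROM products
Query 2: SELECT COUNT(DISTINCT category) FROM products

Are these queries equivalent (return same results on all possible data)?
No, not equivalent

Query 1 returns: [(5,)]
Query 2 returns: [(3,)]

Reason: COUNT(*) counts rows, COUNT(DISTINCT category) counts unique categorys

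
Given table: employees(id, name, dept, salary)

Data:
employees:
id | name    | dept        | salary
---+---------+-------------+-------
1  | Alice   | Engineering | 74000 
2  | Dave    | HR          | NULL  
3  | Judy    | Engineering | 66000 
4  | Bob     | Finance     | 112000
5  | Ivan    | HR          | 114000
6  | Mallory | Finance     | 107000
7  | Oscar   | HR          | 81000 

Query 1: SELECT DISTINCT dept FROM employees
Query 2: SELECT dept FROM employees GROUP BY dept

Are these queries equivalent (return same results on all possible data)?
Yes, equivalent

Both queries return: [('Engineering',), ('Finance',), ('HR',)]

Reason: Both get unique depts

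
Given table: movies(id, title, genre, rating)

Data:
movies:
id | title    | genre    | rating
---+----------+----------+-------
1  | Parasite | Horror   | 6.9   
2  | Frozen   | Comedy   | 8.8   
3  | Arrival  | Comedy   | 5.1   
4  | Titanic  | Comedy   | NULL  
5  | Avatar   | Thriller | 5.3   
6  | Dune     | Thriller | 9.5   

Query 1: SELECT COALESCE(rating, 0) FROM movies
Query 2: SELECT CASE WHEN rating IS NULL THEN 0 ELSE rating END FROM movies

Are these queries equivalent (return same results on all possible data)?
Yes, equivalent

Both queries return: [(0,), (5.1,), (5.3,), (6.9,), (8.8,), (9.5,)]

Reason: COALESCE vs CASE for NULL handling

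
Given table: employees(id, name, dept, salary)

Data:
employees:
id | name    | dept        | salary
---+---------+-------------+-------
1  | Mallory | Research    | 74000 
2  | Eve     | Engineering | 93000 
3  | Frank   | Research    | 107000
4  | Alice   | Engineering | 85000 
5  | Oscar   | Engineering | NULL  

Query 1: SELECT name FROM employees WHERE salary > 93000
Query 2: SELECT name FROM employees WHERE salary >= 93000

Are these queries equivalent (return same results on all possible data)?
No, not equivalent

Query 1 returns: [('Frank',)]
Query 2 returns: [('Eve',), ('Frank',)]

Reason: > vs >= gives different results when salary = 93000 exists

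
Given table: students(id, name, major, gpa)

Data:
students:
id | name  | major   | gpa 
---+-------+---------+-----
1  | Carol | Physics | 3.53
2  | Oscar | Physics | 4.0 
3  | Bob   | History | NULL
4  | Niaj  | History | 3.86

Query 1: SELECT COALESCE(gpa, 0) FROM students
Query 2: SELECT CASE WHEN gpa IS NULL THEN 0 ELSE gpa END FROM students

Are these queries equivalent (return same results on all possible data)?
Yes, equivalent

Both queries return: [(0,), (3.53,), (3.86,), (4.0,)]

Reason: COALESCE vs CASE for NULL handling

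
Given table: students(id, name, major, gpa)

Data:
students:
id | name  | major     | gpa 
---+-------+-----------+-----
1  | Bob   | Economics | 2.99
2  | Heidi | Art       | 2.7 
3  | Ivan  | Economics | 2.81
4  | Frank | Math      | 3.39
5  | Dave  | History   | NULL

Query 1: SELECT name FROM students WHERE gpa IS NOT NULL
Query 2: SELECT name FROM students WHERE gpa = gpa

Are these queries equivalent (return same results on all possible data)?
Yes, equivalent

Both queries return: [('Bob',), ('Frank',), ('Heidi',), ('Ivan',)]

Reason: IS NOT NULL vs self-equality (both exclude NULLs)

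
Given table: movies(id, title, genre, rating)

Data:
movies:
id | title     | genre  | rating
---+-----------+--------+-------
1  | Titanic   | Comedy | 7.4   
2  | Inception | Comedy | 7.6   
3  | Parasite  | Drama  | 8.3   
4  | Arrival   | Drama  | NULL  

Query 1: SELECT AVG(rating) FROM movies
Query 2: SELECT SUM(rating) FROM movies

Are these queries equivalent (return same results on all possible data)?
No, not equivalent

Query 1 returns: [(7.766666666666667,)]
Query 2 returns: [(23.3,)]

Reason: AVG vs SUM give different aggregate values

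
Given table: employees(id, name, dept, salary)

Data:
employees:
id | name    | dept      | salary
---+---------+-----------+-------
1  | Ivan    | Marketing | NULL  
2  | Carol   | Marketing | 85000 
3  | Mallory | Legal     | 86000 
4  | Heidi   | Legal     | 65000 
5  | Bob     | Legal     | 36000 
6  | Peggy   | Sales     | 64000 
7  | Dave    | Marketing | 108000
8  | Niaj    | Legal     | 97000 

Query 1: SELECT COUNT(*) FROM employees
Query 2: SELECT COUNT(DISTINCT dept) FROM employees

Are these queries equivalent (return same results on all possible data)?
No, not equivalent

Query 1 returns: [(8,)]
Query 2 returns: [(3,)]

Reason: COUNT(*) counts rows, COUNT(DISTINCT dept) counts unique depts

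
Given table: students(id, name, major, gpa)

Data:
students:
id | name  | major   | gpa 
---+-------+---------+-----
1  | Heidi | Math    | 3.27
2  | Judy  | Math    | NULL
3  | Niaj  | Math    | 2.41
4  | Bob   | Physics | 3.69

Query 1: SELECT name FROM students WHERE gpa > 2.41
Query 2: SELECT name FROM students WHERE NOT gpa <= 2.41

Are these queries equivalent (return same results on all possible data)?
Yes, equivalent

Both queries return: [('Bob',), ('Heidi',)]

Reason: Both filter gpa > 2.41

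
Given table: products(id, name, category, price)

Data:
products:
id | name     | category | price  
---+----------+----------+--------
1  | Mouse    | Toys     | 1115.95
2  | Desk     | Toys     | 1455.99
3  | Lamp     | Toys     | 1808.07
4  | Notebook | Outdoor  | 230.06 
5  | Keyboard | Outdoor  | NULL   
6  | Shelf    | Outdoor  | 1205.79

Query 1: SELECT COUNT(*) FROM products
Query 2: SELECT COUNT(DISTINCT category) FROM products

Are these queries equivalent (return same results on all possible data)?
No, not equivalent

Query 1 returns: [(6,)]
Query 2 returns: [(2,)]

Reason: COUNT(*) counts rows, COUNT(DISTINCT category) counts unique categorys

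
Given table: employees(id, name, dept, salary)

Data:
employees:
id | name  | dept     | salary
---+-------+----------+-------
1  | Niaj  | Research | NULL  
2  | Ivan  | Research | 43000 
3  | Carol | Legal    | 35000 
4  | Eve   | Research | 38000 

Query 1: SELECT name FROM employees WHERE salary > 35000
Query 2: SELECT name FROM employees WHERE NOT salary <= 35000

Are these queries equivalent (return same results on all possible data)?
Yes, equivalent

Both queries return: [('Eve',), ('Ivan',)]

Reason: Both filter salary > 35000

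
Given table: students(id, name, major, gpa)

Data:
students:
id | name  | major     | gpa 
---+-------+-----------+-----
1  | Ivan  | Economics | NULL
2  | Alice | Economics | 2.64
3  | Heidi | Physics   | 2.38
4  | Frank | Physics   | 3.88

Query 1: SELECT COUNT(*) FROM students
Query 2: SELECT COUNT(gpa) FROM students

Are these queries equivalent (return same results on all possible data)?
No, not equivalent

Query 1 returns: [(4,)]
Query 2 returns: [(3,)]

Reason: COUNT(*) includes NULLs, COUNT(column) excludes them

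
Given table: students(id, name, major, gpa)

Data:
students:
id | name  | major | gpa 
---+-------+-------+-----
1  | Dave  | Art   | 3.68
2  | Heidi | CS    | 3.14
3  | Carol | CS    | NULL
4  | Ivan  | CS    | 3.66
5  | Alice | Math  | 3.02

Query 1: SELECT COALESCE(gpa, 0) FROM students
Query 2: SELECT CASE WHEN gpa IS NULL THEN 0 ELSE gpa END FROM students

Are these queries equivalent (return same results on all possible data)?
Yes, equivalent

Both queries return: [(0,), (3.02,), (3.14,), (3.66,), (3.68,)]

Reason: COALESCE vs CASE for NULL handling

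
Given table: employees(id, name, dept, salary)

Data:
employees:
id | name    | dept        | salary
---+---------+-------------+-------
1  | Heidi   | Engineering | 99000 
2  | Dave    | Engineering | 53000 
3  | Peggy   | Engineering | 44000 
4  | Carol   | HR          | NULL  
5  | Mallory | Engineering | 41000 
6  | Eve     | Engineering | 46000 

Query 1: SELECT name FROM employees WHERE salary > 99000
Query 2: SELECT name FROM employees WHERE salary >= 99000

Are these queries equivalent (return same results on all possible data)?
No, not equivalent

Query 1 returns: []
Query 2 returns: [('Heidi',)]

Reason: > vs >= gives different results when salary = 99000 exists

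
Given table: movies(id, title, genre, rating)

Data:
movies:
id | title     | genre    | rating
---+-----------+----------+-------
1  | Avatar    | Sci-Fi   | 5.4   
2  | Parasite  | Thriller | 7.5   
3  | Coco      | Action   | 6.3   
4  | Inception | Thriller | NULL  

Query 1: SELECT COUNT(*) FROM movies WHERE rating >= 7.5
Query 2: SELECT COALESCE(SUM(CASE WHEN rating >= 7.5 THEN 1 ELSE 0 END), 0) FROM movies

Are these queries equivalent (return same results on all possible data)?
Yes, equivalent

Both queries return: [(1,)]

Reason: COUNT with WHERE vs conditional SUM (COALESCE handles empty-table NULL)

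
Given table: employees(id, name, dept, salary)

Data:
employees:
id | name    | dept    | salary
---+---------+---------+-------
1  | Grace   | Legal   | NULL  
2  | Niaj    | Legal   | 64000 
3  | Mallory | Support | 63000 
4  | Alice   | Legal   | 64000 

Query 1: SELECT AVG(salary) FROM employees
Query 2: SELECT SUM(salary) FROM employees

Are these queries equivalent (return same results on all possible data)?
No, not equivalent

Query 1 returns: [(63666.666666666664,)]
Query 2 returns: [(191000,)]

Reason: AVG vs SUM give different aggregate values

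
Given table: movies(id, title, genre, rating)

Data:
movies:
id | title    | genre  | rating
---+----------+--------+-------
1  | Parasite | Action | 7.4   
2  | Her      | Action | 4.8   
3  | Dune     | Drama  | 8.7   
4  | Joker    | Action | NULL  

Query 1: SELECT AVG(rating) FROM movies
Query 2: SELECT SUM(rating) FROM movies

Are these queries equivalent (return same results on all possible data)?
No, not equivalent

Query 1 returns: [(6.966666666666666,)]
Query 2 returns: [(20.9,)]

Reason: AVG vs SUM give different aggregate values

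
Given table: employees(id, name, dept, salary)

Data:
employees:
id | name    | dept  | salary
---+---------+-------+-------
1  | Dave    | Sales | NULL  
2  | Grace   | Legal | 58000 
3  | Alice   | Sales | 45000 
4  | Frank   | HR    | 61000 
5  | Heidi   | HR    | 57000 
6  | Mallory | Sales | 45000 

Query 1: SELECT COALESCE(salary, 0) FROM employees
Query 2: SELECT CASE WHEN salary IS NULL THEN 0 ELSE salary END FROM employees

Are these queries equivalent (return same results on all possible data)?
Yes, equivalent

Both queries return: [(0,), (45000,), (45000,), (57000,), (58000,), (61000,)]

Reason: COALESCE vs CASE for NULL handling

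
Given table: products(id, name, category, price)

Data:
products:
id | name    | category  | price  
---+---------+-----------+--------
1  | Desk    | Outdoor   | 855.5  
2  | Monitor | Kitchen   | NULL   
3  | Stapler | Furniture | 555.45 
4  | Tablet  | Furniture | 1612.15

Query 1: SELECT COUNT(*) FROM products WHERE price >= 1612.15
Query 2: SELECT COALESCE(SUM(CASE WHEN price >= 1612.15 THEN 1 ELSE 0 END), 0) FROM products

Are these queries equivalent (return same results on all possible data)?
Yes, equivalent

Both queries return: [(1,)]

Reason: COUNT with WHERE vs conditional SUM (COALESCE handles empty-table NULL)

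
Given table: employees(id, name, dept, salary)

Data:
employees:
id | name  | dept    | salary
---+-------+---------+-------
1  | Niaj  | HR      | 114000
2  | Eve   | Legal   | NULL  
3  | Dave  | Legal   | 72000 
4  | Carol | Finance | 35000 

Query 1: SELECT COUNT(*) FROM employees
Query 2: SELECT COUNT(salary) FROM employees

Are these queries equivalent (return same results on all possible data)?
No, not equivalent

Query 1 returns: [(4,)]
Query 2 returns: [(3,)]

Reason: COUNT(*) includes NULLs, COUNT(column) excludes them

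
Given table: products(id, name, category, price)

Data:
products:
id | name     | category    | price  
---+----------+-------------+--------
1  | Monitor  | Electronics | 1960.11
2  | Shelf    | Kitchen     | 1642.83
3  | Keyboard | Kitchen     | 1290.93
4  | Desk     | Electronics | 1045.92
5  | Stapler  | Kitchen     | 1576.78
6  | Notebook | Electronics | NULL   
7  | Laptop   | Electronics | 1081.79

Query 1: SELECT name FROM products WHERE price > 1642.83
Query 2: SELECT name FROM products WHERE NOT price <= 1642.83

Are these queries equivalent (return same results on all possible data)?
Yes, equivalent

Both queries return: [('Monitor',)]

Reason: Both filter price > 1642.83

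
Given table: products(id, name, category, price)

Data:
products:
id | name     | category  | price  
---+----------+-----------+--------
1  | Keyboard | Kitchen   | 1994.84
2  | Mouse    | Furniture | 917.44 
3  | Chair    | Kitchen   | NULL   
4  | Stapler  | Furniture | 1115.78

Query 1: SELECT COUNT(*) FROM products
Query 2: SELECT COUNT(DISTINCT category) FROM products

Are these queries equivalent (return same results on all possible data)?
No, not equivalent

Query 1 returns: [(4,)]
Query 2 returns: [(2,)]

Reason: COUNT(*) counts rows, COUNT(DISTINCT category) counts unique categorys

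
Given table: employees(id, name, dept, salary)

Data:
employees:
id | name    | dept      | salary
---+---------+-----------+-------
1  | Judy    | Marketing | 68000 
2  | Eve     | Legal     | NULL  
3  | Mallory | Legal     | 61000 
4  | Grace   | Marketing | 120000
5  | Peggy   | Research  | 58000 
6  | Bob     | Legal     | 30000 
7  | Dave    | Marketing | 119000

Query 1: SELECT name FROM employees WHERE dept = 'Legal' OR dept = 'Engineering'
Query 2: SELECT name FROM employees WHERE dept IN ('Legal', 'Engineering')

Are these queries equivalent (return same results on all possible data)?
Yes, equivalent

Both queries return: [('Bob',), ('Eve',), ('Mallory',)]

Reason: OR vs IN are equivalent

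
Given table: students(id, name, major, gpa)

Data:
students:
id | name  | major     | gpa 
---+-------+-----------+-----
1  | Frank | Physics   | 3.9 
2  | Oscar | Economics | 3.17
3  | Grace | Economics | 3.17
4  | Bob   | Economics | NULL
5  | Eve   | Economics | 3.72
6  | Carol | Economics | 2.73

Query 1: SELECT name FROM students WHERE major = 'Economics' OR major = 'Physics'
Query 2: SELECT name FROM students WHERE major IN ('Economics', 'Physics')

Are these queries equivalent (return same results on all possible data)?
Yes, equivalent

Both queries return: [('Bob',), ('Carol',), ('Eve',), ('Frank',), ('Grace',), ('Oscar',)]

Reason: OR vs IN are equivalent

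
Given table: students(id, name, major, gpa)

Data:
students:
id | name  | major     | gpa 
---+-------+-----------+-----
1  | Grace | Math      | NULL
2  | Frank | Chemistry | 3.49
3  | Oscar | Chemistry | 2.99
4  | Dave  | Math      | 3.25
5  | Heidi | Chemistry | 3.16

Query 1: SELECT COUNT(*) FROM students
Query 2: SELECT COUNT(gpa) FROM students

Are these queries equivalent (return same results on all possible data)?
No, not equivalent

Query 1 returns: [(5,)]
Query 2 returns: [(4,)]

Reason: COUNT(*) includes NULLs, COUNT(column) excludes them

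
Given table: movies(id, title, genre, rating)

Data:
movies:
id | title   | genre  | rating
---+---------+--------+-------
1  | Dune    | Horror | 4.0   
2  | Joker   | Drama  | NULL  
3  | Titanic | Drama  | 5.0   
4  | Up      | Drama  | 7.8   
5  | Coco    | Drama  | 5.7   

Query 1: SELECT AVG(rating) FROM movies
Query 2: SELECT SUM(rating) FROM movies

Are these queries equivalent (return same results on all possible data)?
No, not equivalent

Query 1 returns: [(5.625,)]
Query 2 returns: [(22.5,)]

Reason: AVG vs SUM give different aggregate values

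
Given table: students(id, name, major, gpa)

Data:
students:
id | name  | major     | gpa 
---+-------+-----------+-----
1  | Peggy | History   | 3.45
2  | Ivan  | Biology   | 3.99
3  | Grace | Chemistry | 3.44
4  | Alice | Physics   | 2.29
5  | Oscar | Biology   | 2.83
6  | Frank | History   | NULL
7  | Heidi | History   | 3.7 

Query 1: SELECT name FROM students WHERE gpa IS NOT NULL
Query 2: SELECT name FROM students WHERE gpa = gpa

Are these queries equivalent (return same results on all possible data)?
Yes, equivalent

Both queries return: [('Alice',), ('Grace',), ('Heidi',), ('Ivan',), ('Oscar',), ('Peggy',)]

Reason: IS NOT NULL vs self-equality (both exclude NULLs)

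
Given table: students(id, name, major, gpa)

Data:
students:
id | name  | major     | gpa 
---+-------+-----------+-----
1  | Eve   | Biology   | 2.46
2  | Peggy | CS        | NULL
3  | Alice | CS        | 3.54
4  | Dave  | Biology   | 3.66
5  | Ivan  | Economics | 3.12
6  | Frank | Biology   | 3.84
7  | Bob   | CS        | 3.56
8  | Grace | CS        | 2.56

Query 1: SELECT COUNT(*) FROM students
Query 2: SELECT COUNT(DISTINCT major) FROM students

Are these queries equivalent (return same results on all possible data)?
No, not equivalent

Query 1 returns: [(8,)]
Query 2 returns: [(3,)]

Reason: COUNT(*) counts rows, COUNT(DISTINCT major) counts unique majors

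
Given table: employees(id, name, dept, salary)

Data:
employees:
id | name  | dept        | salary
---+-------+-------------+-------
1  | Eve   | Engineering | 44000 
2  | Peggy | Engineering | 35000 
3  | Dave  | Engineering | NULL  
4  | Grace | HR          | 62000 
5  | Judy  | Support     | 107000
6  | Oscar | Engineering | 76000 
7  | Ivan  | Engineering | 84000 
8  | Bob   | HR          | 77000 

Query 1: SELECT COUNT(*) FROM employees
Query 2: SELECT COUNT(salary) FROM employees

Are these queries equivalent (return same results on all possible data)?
No, not equivalent

Query 1 returns: [(8,)]
Query 2 returns: [(7,)]

Reason: COUNT(*) includes NULLs, COUNT(column) excludes them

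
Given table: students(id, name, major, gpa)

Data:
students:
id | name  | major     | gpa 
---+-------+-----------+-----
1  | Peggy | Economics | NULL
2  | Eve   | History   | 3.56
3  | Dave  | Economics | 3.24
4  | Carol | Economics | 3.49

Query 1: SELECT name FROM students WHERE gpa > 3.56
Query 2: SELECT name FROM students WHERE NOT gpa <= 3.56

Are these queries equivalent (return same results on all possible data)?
Yes, equivalent

Both queries return: []

Reason: Both filter gpa > 3.56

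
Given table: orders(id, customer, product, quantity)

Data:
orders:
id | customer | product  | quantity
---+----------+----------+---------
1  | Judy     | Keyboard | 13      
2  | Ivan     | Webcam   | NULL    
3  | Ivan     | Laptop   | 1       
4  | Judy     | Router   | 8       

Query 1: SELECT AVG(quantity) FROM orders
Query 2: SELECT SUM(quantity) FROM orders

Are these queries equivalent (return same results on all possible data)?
No, not equivalent

Query 1 returns: [(7.333333333333333,)]
Query 2 returns: [(22,)]

Reason: AVG vs SUM give different aggregate values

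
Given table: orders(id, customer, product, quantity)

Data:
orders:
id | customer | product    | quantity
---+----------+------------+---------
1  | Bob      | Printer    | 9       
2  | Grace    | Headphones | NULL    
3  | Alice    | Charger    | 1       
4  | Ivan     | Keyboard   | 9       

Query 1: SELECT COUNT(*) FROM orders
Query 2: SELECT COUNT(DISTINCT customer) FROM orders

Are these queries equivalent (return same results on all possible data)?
No, not equivalent

Query 1 returns: [(4,)]
Query 2 returns: [(4,)]

Reason: COUNT(*) counts rows, COUNT(DISTINCT customer) counts unique customers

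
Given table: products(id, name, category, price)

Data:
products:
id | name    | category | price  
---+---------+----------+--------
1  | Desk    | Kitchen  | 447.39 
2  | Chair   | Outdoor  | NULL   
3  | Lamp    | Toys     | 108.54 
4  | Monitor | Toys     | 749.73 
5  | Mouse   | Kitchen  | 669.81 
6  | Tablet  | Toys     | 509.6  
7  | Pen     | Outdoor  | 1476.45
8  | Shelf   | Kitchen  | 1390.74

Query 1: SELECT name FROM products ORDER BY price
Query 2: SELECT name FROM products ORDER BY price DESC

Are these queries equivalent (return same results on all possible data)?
No, not equivalent

Query 1 returns: [('Chair',), ('Lamp',), ('Desk',), ('Tablet',), ('Mouse',), ('Monitor',), ('Shelf',), ('Pen',)]
Query 2 returns: [('Pen',), ('Shelf',), ('Monitor',), ('Mouse',), ('Tablet',), ('Desk',), ('Lamp',), ('Chair',)]

Reason: ASC vs DESC gives opposite ordering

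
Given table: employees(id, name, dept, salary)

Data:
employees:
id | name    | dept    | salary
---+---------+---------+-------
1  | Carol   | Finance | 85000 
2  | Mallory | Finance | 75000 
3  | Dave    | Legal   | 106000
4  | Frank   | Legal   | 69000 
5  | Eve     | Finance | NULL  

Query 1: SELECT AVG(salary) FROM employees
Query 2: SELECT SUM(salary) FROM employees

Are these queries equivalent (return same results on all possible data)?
No, not equivalent

Query 1 returns: [(83750.0,)]
Query 2 returns: [(335000,)]

Reason: AVG vs SUM give different aggregate values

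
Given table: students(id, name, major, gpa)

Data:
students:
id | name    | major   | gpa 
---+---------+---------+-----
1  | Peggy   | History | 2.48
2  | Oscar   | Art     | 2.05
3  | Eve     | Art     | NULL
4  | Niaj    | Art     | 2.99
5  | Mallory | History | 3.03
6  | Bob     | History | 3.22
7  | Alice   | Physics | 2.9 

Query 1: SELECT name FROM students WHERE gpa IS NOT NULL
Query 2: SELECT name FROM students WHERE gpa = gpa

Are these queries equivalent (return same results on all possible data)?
Yes, equivalent

Both queries return: [('Alice',), ('Bob',), ('Mallory',), ('Niaj',), ('Oscar',), ('Peggy',)]

Reason: IS NOT NULL vs self-equality (both exclude NULLs)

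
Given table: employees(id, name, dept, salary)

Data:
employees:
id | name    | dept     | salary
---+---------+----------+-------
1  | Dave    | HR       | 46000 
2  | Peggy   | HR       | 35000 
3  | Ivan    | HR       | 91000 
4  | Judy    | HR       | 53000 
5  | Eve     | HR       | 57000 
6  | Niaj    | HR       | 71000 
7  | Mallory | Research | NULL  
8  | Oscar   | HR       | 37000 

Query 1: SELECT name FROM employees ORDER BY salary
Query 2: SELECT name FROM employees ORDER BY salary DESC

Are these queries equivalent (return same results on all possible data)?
No, not equivalent

Query 1 returns: [('Mallory',), ('Peggy',), ('Oscar',), ('Dave',), ('Judy',), ('Eve',), ('Niaj',), ('Ivan',)]
Query 2 returns: [('Ivan',), ('Niaj',), ('Eve',), ('Judy',), ('Dave',), ('Oscar',), ('Peggy',), ('Mallory',)]

Reason: ASC vs DESC gives opposite ordering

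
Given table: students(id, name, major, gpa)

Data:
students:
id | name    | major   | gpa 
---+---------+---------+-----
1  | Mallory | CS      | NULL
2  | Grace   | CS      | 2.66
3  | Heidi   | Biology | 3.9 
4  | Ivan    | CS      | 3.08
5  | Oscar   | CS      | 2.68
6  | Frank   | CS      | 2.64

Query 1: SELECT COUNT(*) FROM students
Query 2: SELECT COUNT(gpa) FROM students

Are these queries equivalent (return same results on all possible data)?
No, not equivalent

Query 1 returns: [(6,)]
Query 2 returns: [(5,)]

Reason: COUNT(*) includes NULLs, COUNT(column) excludes them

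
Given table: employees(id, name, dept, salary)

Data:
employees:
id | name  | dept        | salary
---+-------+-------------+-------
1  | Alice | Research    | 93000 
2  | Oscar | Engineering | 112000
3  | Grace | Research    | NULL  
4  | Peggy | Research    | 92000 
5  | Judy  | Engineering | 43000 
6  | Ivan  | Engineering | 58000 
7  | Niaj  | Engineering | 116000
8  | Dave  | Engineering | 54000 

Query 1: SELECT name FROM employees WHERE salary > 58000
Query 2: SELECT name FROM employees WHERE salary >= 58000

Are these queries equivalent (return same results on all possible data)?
No, not equivalent

Query 1 returns: [('Alice',), ('Oscar',), ('Peggy',), ('Niaj',)]
Query 2 returns: [('Alice',), ('Oscar',), ('Peggy',), ('Ivan',), ('Niaj',)]

Reason: > vs >= gives different results when salary = 58000 exists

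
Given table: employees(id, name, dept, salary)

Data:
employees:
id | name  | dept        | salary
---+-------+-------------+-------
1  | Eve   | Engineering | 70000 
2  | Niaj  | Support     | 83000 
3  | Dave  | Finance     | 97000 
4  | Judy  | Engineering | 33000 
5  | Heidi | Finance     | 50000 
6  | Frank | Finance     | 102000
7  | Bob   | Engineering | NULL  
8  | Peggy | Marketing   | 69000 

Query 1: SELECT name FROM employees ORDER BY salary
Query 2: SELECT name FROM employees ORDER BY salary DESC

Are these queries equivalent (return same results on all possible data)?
No, not equivalent

Query 1 returns: [('Bob',), ('Judy',), ('Heidi',), ('Peggy',), ('Eve',), ('Niaj',), ('Dave',), ('Frank',)]
Query 2 returns: [('Frank',), ('Dave',), ('Niaj',), ('Eve',), ('Peggy',), ('Heidi',), ('Judy',), ('Bob',)]

Reason: ASC vs DESC gives opposite ordering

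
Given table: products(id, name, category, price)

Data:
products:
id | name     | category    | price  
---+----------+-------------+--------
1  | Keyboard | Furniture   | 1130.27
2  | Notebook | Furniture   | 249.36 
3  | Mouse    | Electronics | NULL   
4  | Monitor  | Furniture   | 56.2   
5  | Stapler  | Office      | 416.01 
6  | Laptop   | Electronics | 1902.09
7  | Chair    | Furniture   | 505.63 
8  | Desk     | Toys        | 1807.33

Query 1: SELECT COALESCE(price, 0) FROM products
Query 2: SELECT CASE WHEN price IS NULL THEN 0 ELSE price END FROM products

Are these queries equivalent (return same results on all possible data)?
Yes, equivalent

Both queries return: [(0,), (56.2,), (249.36,), (416.01,), (505.63,), (1130.27,), (1807.33,), (1902.09,)]

Reason: COALESCE vs CASE for NULL handling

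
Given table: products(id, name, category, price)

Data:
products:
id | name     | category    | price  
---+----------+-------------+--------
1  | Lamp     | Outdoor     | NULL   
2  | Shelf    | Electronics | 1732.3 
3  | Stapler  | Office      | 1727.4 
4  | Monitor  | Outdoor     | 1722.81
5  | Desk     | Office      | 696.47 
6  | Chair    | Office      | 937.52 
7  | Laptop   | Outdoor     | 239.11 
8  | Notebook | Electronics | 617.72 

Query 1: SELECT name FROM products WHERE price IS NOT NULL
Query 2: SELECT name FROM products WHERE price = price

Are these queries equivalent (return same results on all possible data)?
Yes, equivalent

Both queries return: [('Chair',), ('Desk',), ('Laptop',), ('Monitor',), ('Notebook',), ('Shelf',), ('Stapler',)]

Reason: IS NOT NULL vs self-equality (both exclude NULLs)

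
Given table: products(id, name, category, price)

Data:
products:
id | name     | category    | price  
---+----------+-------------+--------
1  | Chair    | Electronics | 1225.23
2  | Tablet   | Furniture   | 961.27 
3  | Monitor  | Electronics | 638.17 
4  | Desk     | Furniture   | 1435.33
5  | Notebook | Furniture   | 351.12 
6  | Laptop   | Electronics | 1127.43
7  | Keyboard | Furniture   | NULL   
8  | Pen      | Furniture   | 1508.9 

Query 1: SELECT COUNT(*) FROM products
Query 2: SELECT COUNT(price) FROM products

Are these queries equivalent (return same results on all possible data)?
No, not equivalent

Query 1 returns: [(8,)]
Query 2 returns: [(7,)]

Reason: COUNT(*) includes NULLs, COUNT(column) excludes them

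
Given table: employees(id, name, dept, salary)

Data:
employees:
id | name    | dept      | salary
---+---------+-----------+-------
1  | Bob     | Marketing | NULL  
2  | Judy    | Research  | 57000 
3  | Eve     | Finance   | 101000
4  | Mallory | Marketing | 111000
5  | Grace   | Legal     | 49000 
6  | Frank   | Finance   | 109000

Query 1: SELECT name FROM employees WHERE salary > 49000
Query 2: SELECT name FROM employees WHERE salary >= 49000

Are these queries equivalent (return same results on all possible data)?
No, not equivalent

Query 1 returns: [('Judy',), ('Eve',), ('Mallory',), ('Frank',)]
Query 2 returns: [('Judy',), ('Eve',), ('Mallory',), ('Grace',), ('Frank',)]

Reason: > vs >= gives different results when salary = 49000 exists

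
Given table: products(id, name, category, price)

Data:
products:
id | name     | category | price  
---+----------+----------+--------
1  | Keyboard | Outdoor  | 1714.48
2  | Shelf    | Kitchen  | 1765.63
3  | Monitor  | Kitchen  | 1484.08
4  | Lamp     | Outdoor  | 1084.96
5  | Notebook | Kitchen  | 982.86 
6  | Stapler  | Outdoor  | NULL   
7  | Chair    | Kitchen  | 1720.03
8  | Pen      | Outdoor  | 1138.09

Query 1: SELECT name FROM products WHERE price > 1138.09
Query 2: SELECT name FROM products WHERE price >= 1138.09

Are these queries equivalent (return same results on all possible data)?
No, not equivalent

Query 1 returns: [('Keyboard',), ('Shelf',), ('Monitor',), ('Chair',)]
Query 2 returns: [('Keyboard',), ('Shelf',), ('Monitor',), ('Chair',), ('Pen',)]

Reason: > vs >= gives different results when price = 1138.09 exists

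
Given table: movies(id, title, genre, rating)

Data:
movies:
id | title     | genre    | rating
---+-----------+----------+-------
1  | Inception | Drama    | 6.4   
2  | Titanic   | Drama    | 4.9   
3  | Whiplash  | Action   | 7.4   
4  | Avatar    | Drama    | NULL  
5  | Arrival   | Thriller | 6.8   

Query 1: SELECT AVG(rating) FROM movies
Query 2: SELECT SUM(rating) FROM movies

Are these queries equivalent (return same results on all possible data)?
No, not equivalent

Query 1 returns: [(6.375,)]
Query 2 returns: [(25.5,)]

Reason: AVG vs SUM give different aggregate values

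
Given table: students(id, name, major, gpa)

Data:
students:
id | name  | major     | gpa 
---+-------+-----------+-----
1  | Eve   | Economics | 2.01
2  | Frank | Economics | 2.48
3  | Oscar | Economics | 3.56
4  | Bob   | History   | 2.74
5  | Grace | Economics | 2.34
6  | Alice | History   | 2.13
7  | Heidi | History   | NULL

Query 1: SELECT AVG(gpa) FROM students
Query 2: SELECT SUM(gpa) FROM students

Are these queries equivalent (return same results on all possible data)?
No, not equivalent

Query 1 returns: [(2.5433333333333334,)]
Query 2 returns: [(15.26,)]

Reason: AVG vs SUM give different aggregate values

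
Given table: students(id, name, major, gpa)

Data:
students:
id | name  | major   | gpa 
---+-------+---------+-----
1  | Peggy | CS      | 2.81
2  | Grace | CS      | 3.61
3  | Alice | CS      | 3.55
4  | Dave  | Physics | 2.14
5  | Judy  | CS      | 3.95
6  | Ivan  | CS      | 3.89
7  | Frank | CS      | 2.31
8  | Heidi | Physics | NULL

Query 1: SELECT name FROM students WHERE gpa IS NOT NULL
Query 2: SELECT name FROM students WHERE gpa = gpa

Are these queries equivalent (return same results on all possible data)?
Yes, equivalent

Both queries return: [('Alice',), ('Dave',), ('Frank',), ('Grace',), ('Ivan',), ('Judy',), ('Peggy',)]

Reason: IS NOT NULL vs self-equality (both exclude NULLs)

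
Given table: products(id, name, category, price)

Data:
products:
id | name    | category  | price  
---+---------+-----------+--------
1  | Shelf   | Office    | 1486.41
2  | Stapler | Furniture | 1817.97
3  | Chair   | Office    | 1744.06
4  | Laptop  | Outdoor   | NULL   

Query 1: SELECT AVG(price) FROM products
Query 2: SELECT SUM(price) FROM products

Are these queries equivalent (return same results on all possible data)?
No, not equivalent

Query 1 returns: [(1682.8133333333335,)]
Query 2 returns: [(5048.4400000000005,)]

Reason: AVG vs SUM give different aggregate values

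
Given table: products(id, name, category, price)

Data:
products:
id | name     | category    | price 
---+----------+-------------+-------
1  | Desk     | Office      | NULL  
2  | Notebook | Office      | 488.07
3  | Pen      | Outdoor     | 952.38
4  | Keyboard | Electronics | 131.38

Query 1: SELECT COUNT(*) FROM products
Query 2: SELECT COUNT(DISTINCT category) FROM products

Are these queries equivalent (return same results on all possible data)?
No, not equivalent

Query 1 returns: [(4,)]
Query 2 returns: [(3,)]

Reason: COUNT(*) counts rows, COUNT(DISTINCT category) counts unique categorys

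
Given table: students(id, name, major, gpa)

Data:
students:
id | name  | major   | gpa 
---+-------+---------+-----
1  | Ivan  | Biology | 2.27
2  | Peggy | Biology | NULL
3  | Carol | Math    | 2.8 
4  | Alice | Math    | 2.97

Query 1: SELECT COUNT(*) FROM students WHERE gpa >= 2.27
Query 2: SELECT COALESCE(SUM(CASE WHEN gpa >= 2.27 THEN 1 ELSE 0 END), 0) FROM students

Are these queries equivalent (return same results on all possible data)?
Yes, equivalent

Both queries return: [(3,)]

Reason: COUNT with WHERE vs conditional SUM (COALESCE handles empty-table NULL)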